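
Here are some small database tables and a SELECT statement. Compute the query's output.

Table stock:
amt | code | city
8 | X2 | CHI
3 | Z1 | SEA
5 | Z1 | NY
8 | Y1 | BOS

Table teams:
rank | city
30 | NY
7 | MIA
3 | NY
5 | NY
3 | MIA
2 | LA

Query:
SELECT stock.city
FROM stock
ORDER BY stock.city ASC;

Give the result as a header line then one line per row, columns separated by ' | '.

== RESULT ==
stock.city
BOS
CHI
NY
SEA

Derivation:
After SELECT (4 rows):
stock.city
CHI
SEA
NY
BOS
After ORDER BY (4 rows):
stock.city
BOS
CHI
NY
SEA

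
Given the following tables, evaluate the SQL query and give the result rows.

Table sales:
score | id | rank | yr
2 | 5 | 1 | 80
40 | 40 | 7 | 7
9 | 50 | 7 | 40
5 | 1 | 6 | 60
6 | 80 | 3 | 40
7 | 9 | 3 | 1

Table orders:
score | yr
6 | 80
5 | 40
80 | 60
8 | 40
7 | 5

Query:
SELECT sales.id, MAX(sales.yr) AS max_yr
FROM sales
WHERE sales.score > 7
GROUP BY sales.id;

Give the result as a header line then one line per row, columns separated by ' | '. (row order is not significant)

After WHERE (2 rows):
sales.score | sales.id | sales.rank | sales.yr
40 | 40 | 7 | 7
9 | 50 | 7 | 40
After GROUP BY (2 rows):
sales.id | max_yr
40 | 7
50 | 40

== RESULT ==
sales.id | max_yr
40 | 7
50 | 40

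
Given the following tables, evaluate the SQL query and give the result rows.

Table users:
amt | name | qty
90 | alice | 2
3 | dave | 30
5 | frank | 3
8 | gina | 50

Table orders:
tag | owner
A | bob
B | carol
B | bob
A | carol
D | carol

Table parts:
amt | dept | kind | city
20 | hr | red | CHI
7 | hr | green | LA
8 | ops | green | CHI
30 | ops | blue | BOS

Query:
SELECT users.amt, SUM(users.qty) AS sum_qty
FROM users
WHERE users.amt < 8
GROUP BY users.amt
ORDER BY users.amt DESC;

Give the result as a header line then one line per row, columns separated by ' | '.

== RESULT ==
users.amt | sum_qty
5 | 3
3 | 30

Derivation:
After WHERE (2 rows):
users.amt | users.name | users.qty
3 | dave | 30
5 | frank | 3
After GROUP BY (2 rows):
users.amt | sum_qty
3 | 30
5 | 3
After ORDER BY (2 rows):
users.amt | sum_qty
5 | 3
3 | 30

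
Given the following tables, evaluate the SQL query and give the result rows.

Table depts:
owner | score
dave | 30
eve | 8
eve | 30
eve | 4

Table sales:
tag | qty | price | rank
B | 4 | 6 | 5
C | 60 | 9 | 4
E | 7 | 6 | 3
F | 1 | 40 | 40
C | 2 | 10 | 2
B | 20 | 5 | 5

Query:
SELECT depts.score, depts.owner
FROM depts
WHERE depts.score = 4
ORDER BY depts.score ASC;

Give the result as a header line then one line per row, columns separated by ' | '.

== RESULT ==
depts.score | depts.owner
4 | eve

Derivation:
After WHERE (1 rows):
depts.owner | depts.score
eve | 4
After SELECT (1 rows):
depts.score | depts.owner
4 | eve
After ORDER BY (1 rows):
depts.score | depts.owner
4 | eve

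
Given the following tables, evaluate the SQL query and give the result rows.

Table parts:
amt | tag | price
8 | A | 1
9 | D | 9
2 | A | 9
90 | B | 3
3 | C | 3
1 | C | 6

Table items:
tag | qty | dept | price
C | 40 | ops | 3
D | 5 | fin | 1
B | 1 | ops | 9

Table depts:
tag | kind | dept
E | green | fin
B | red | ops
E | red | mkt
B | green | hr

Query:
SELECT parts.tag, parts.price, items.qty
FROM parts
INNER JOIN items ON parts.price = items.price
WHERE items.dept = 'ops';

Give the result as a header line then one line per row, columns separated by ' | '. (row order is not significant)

== RESULT ==
parts.tag | parts.price | items.qty
D | 9 | 1
A | 9 | 1
B | 3 | 40
C | 3 | 40

Derivation:
After JOIN items (5 rows):
parts.amt | parts.tag | parts.price | items.tag | items.qty | items.dept | items.price
8 | A | 1 | D | 5 | fin | 1
9 | D | 9 | B | 1 | ops | 9
2 | A | 9 | B | 1 | ops | 9
90 | B | 3 | C | 40 | ops | 3
3 | C | 3 | C | 40 | ops | 3
After WHERE (4 rows):
parts.amt | parts.tag | parts.price | items.tag | items.qty | items.dept | items.price
9 | D | 9 | B | 1 | ops | 9
2 | A | 9 | B | 1 | ops | 9
90 | B | 3 | C | 40 | ops | 3
3 | C | 3 | C | 40 | ops | 3
After SELECT (4 rows):
parts.tag | parts.price | items.qty
D | 9 | 1
A | 9 | 1
B | 3 | 40
C | 3 | 40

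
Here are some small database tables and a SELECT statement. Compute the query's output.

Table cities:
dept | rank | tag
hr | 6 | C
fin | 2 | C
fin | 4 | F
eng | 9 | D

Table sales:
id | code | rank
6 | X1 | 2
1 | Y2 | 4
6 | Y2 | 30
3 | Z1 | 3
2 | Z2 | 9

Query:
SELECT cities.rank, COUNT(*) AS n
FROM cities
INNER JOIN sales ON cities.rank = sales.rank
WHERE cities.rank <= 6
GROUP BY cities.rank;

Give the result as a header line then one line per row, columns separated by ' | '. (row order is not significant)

After JOIN sales (3 rows):
cities.dept | cities.rank | cities.tag | sales.id | sales.code | sales.rank
fin | 2 | C | 6 | X1 | 2
fin | 4 | F | 1 | Y2 | 4
eng | 9 | D | 2 | Z2 | 9
After WHERE (2 rows):
cities.dept | cities.rank | cities.tag | sales.id | sales.code | sales.rank
fin | 2 | C | 6 | X1 | 2
fin | 4 | F | 1 | Y2 | 4
After GROUP BY (2 rows):
cities.rank | n
2 | 1
4 | 1

== RESULT ==
cities.rank | n
2 | 1
4 | 1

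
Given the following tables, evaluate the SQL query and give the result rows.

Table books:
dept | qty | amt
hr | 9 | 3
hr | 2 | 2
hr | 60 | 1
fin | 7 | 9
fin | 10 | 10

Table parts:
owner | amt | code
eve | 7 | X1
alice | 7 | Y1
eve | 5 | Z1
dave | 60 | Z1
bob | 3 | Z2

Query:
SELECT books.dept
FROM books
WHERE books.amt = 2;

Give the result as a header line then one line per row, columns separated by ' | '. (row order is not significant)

After WHERE (1 rows):
books.dept | books.qty | books.amt
hr | 2 | 2
After SELECT (1 rows):
books.dept
hr

== RESULT ==
books.dept
hr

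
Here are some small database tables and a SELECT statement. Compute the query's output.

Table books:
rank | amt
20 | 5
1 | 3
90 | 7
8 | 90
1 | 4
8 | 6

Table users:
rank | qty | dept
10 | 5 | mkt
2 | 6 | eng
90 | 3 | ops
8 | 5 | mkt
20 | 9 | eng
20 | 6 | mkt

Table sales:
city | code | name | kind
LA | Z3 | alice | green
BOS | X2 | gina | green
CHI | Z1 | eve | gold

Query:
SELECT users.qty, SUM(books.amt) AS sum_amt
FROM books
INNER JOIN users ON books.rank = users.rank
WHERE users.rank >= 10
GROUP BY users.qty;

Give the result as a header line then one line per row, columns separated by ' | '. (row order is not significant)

After JOIN users (5 rows):
books.rank | books.amt | users.rank | users.qty | users.dept
20 | 5 | 20 | 9 | eng
20 | 5 | 20 | 6 | mkt
90 | 7 | 90 | 3 | ops
8 | 90 | 8 | 5 | mkt
8 | 6 | 8 | 5 | mkt
After WHERE (3 rows):
books.rank | books.amt | users.rank | users.qty | users.dept
20 | 5 | 20 | 9 | eng
20 | 5 | 20 | 6 | mkt
90 | 7 | 90 | 3 | ops
After GROUP BY (3 rows):
users.qty | sum_amt
9 | 5
6 | 5
3 | 7

== RESULT ==
users.qty | sum_amt
9 | 5
6 | 5
3 | 7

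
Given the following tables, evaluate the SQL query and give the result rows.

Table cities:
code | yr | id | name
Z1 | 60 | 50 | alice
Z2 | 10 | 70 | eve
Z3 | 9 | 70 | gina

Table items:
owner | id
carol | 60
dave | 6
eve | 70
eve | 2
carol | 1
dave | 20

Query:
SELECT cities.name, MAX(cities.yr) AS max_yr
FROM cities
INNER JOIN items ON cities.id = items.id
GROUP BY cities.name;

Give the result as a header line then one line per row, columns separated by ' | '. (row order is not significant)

After JOIN items (2 rows):
cities.code | cities.yr | cities.id | cities.name | items.owner | items.id
Z2 | 10 | 70 | eve | eve | 70
Z3 | 9 | 70 | gina | eve | 70
After GROUP BY (2 rows):
cities.name | max_yr
eve | 10
gina | 9

== RESULT ==
cities.name | max_yr
eve | 10
gina | 9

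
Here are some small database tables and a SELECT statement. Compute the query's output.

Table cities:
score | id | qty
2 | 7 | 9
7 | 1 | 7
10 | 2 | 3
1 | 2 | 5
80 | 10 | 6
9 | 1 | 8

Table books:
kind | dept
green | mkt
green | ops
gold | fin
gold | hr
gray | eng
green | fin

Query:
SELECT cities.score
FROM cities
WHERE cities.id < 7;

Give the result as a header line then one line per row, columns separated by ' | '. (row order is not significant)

After WHERE (4 rows):
cities.score | cities.id | cities.qty
7 | 1 | 7
10 | 2 | 3
1 | 2 | 5
9 | 1 | 8
After SELECT (4 rows):
cities.score
7
10
1
9

== RESULT ==
cities.score
7
10
1
9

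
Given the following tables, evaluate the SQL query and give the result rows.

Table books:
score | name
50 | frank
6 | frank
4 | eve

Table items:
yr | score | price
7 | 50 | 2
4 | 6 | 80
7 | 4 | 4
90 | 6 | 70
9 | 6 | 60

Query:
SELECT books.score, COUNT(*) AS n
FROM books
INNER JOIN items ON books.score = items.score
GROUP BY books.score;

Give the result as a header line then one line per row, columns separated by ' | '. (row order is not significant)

== RESULT ==
books.score | n
50 | 1
6 | 3
4 | 1

Derivation:
After JOIN items (5 rows):
books.score | books.name | items.yr | items.score | items.price
50 | frank | 7 | 50 | 2
6 | frank | 4 | 6 | 80
6 | frank | 90 | 6 | 70
6 | frank | 9 | 6 | 60
4 | eve | 7 | 4 | 4
After GROUP BY (3 rows):
books.score | n
50 | 1
6 | 3
4 | 1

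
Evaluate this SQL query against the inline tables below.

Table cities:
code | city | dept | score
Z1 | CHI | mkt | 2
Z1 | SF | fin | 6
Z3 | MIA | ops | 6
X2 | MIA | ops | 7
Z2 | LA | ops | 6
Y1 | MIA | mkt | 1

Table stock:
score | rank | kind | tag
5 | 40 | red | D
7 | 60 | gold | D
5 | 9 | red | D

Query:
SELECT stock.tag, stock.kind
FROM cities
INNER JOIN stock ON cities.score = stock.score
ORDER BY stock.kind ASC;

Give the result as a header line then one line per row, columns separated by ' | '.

After JOIN stock (1 rows):
cities.code | cities.city | cities.dept | cities.score | stock.score | stock.rank | stock.kind | stock.tag
X2 | MIA | ops | 7 | 7 | 60 | gold | D
After SELECT (1 rows):
stock.tag | stock.kind
D | gold
After ORDER BY (1 rows):
stock.tag | stock.kind
D | gold

== RESULT ==
stock.tag | stock.kind
D | gold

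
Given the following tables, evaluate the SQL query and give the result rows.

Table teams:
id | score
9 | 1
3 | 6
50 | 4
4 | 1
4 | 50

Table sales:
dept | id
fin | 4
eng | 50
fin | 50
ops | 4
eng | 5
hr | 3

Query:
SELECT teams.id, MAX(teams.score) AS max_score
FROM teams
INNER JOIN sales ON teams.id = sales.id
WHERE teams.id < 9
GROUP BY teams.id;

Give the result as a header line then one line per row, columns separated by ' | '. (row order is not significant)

== RESULT ==
teams.id | max_score
3 | 6
4 | 50

Derivation:
After JOIN sales (7 rows):
teams.id | teams.score | sales.dept | sales.id
3 | 6 | hr | 3
50 | 4 | eng | 50
50 | 4 | fin | 50
4 | 1 | fin | 4
4 | 1 | ops | 4
4 | 50 | fin | 4
4 | 50 | ops | 4
After WHERE (5 rows):
teams.id | teams.score | sales.dept | sales.id
3 | 6 | hr | 3
4 | 1 | fin | 4
4 | 1 | ops | 4
4 | 50 | fin | 4
4 | 50 | ops | 4
After GROUP BY (2 rows):
teams.id | max_score
3 | 6
4 | 50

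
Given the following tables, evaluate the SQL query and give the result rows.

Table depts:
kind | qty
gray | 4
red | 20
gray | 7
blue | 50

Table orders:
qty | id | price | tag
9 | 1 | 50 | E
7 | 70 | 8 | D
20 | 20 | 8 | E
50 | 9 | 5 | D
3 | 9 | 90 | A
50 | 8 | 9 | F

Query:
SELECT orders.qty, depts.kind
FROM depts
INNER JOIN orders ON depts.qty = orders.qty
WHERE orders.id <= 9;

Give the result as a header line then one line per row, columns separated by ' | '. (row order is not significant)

After JOIN orders (4 rows):
depts.kind | depts.qty | orders.qty | orders.id | orders.price | orders.tag
red | 20 | 20 | 20 | 8 | E
gray | 7 | 7 | 70 | 8 | D
blue | 50 | 50 | 9 | 5 | D
blue | 50 | 50 | 8 | 9 | F
After WHERE (2 rows):
depts.kind | depts.qty | orders.qty | orders.id | orders.price | orders.tag
blue | 50 | 50 | 9 | 5 | D
blue | 50 | 50 | 8 | 9 | F
After SELECT (2 rows):
orders.qty | depts.kind
50 | blue
50 | blue

== RESULT ==
orders.qty | depts.kind
50 | blue
50 | blue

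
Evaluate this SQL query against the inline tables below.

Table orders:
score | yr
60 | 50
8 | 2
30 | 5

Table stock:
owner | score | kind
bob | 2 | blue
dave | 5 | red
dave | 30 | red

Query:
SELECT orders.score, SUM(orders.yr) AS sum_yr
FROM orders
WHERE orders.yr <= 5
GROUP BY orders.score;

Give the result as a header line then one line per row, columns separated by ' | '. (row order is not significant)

After WHERE (2 rows):
orders.score | orders.yr
8 | 2
30 | 5
After GROUP BY (2 rows):
orders.score | sum_yr
8 | 2
30 | 5

== RESULT ==
orders.score | sum_yr
8 | 2
30 | 5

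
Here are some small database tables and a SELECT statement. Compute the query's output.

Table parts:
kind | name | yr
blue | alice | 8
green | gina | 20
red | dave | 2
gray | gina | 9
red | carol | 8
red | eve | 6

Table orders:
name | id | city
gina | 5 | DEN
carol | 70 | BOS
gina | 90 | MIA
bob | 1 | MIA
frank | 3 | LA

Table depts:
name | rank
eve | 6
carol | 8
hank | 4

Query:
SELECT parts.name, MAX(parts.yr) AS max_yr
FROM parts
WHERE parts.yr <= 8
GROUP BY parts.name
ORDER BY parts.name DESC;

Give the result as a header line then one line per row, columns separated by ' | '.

After WHERE (4 rows):
parts.kind | parts.name | parts.yr
blue | alice | 8
red | dave | 2
red | carol | 8
red | eve | 6
After GROUP BY (4 rows):
parts.name | max_yr
alice | 8
dave | 2
carol | 8
eve | 6
After ORDER BY (4 rows):
parts.name | max_yr
eve | 6
dave | 2
carol | 8
alice | 8

== RESULT ==
parts.name | max_yr
eve | 6
dave | 2
carol | 8
alice | 8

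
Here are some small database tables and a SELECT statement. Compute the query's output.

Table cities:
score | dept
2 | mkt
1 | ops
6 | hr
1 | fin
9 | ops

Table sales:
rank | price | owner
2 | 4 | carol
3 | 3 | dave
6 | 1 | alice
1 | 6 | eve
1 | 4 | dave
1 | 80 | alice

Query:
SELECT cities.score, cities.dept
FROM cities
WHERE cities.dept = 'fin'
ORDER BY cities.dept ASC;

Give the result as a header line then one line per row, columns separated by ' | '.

== RESULT ==
cities.score | cities.dept
1 | fin

Derivation:
After WHERE (1 rows):
cities.score | cities.dept
1 | fin
After SELECT (1 rows):
cities.score | cities.dept
1 | fin
After ORDER BY (1 rows):
cities.score | cities.dept
1 | fin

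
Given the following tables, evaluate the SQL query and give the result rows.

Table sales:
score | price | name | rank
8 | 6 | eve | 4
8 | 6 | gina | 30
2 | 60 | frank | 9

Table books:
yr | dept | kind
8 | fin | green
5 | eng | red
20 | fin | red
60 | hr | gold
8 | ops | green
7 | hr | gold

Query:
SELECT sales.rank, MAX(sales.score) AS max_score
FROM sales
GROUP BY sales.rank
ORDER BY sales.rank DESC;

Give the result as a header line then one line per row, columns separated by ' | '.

== RESULT ==
sales.rank | max_score
30 | 8
9 | 2
4 | 8

Derivation:
After GROUP BY (3 rows):
sales.rank | max_score
4 | 8
30 | 8
9 | 2
After ORDER BY (3 rows):
sales.rank | max_score
30 | 8
9 | 2
4 | 8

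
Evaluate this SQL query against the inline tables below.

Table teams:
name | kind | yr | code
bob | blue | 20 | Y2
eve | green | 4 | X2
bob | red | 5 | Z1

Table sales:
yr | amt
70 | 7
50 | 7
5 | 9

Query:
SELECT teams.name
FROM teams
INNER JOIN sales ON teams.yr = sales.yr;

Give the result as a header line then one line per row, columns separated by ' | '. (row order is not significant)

== RESULT ==
teams.name
bob

Derivation:
After JOIN sales (1 rows):
teams.name | teams.kind | teams.yr | teams.code | sales.yr | sales.amt
bob | red | 5 | Z1 | 5 | 9
After SELECT (1 rows):
teams.name
bob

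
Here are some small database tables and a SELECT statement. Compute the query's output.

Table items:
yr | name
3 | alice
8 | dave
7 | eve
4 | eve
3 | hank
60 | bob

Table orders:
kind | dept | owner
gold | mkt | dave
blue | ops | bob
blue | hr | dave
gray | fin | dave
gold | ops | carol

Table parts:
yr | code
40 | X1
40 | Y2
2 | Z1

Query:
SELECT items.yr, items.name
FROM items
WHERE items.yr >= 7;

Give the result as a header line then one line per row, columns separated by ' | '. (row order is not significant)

After WHERE (3 rows):
items.yr | items.name
8 | dave
7 | eve
60 | bob
After SELECT (3 rows):
items.yr | items.name
8 | dave
7 | eve
60 | bob

== RESULT ==
items.yr | items.name
8 | dave
7 | eve
60 | bob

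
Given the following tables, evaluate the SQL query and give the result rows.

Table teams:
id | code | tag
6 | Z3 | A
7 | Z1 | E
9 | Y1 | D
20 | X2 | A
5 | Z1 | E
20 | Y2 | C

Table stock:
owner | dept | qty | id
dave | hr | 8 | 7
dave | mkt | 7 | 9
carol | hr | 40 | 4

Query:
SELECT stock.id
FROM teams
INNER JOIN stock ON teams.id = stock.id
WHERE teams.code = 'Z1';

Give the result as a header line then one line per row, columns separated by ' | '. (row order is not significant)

== RESULT ==
stock.id
7

Derivation:
After JOIN stock (2 rows):
teams.id | teams.code | teams.tag | stock.owner | stock.dept | stock.qty | stock.id
7 | Z1 | E | dave | hr | 8 | 7
9 | Y1 | D | dave | mkt | 7 | 9
After WHERE (1 rows):
teams.id | teams.code | teams.tag | stock.owner | stock.dept | stock.qty | stock.id
7 | Z1 | E | dave | hr | 8 | 7
After SELECT (1 rows):
stock.id
7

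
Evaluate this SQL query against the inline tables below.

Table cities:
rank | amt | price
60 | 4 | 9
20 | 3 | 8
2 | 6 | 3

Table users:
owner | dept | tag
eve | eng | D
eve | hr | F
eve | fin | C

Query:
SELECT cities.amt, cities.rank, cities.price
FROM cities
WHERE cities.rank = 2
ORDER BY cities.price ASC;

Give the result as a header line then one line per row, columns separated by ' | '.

== RESULT ==
cities.amt | cities.rank | cities.price
6 | 2 | 3

Derivation:
After WHERE (1 rows):
cities.rank | cities.amt | cities.price
2 | 6 | 3
After SELECT (1 rows):
cities.amt | cities.rank | cities.price
6 | 2 | 3
After ORDER BY (1 rows):
cities.amt | cities.rank | cities.price
6 | 2 | 3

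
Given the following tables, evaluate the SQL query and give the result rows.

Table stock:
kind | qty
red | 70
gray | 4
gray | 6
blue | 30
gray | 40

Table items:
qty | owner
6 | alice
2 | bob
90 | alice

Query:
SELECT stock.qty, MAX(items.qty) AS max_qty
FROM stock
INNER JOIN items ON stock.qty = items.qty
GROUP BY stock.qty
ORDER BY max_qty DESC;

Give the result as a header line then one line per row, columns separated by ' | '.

== RESULT ==
stock.qty | max_qty
6 | 6

Derivation:
After JOIN items (1 rows):
stock.kind | stock.qty | items.qty | items.owner
gray | 6 | 6 | alice
After GROUP BY (1 rows):
stock.qty | max_qty
6 | 6
After ORDER BY (1 rows):
stock.qty | max_qty
6 | 6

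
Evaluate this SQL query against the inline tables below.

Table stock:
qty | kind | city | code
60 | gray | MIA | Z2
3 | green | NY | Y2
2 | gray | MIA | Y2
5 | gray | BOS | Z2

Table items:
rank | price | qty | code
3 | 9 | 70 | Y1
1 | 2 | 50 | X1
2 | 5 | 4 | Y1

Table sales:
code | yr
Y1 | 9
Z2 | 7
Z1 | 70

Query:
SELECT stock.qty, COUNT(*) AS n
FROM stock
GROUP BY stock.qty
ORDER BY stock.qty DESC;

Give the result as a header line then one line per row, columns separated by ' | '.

== RESULT ==
stock.qty | n
60 | 1
5 | 1
3 | 1
2 | 1

Derivation:
After GROUP BY (4 rows):
stock.qty | n
60 | 1
3 | 1
2 | 1
5 | 1
After ORDER BY (4 rows):
stock.qty | n
60 | 1
5 | 1
3 | 1
2 | 1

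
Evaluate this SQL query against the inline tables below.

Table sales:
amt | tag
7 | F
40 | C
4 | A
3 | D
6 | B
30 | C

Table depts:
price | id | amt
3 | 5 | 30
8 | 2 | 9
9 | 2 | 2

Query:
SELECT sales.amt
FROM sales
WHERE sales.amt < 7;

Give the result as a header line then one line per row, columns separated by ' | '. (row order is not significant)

After WHERE (3 rows):
sales.amt | sales.tag
4 | A
3 | D
6 | B
After SELECT (3 rows):
sales.amt
4
3
6

== RESULT ==
sales.amt
4
3
6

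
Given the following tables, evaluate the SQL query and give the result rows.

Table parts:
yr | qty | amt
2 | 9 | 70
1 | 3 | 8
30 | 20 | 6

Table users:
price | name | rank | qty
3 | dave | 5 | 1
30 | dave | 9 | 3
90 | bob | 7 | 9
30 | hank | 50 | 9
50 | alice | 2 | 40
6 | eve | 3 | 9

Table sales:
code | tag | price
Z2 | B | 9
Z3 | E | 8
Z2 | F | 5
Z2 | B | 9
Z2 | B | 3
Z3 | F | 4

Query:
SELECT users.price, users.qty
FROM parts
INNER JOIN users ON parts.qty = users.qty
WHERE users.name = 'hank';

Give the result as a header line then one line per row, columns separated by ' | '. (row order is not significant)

After JOIN users (4 rows):
parts.yr | parts.qty | parts.amt | users.price | users.name | users.rank | users.qty
2 | 9 | 70 | 90 | bob | 7 | 9
2 | 9 | 70 | 30 | hank | 50 | 9
2 | 9 | 70 | 6 | eve | 3 | 9
1 | 3 | 8 | 30 | dave | 9 | 3
After WHERE (1 rows):
parts.yr | parts.qty | parts.amt | users.price | users.name | users.rank | users.qty
2 | 9 | 70 | 30 | hank | 50 | 9
After SELECT (1 rows):
users.price | users.qty
30 | 9

== RESULT ==
users.price | users.qty
30 | 9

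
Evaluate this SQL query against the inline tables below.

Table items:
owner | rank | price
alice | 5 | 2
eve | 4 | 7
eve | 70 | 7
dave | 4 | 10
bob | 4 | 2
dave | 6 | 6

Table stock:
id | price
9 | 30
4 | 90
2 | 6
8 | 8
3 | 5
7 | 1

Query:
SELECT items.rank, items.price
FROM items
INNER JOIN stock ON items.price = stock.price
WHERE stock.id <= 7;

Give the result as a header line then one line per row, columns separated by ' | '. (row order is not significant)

== RESULT ==
items.rank | items.price
6 | 6

Derivation:
After JOIN stock (1 rows):
items.owner | items.rank | items.price | stock.id | stock.price
dave | 6 | 6 | 2 | 6
After WHERE (1 rows):
items.owner | items.rank | items.price | stock.id | stock.price
dave | 6 | 6 | 2 | 6
After SELECT (1 rows):
items.rank | items.price
6 | 6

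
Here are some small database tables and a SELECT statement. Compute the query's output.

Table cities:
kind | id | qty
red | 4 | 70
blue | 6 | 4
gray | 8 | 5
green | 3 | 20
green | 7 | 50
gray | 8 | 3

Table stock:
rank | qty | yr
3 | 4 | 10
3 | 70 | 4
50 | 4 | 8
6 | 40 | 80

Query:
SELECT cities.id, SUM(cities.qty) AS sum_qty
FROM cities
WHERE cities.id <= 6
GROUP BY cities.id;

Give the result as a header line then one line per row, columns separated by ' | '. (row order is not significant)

== RESULT ==
cities.id | sum_qty
4 | 70
6 | 4
3 | 20

Derivation:
After WHERE (3 rows):
cities.kind | cities.id | cities.qty
red | 4 | 70
blue | 6 | 4
green | 3 | 20
After GROUP BY (3 rows):
cities.id | sum_qty
4 | 70
6 | 4
3 | 20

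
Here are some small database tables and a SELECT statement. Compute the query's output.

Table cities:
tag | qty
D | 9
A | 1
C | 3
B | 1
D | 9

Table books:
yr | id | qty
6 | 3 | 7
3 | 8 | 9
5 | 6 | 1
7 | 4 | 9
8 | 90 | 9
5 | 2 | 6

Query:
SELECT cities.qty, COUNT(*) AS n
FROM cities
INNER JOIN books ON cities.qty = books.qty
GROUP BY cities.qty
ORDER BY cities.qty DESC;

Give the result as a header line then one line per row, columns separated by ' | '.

== RESULT ==
cities.qty | n
9 | 6
1 | 2

Derivation:
After JOIN books (8 rows):
cities.tag | cities.qty | books.yr | books.id | books.qty
D | 9 | 3 | 8 | 9
D | 9 | 7 | 4 | 9
D | 9 | 8 | 90 | 9
A | 1 | 5 | 6 | 1
B | 1 | 5 | 6 | 1
D | 9 | 3 | 8 | 9
D | 9 | 7 | 4 | 9
D | 9 | 8 | 90 | 9
After GROUP BY (2 rows):
cities.qty | n
9 | 6
1 | 2
After ORDER BY (2 rows):
cities.qty | n
9 | 6
1 | 2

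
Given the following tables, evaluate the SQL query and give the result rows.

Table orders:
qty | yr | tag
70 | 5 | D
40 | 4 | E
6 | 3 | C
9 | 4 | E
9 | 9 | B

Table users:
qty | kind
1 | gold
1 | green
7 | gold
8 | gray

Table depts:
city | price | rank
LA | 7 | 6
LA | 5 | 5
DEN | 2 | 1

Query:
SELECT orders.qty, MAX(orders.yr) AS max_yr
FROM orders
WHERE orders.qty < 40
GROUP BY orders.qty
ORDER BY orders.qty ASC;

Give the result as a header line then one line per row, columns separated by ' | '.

After WHERE (3 rows):
orders.qty | orders.yr | orders.tag
6 | 3 | C
9 | 4 | E
9 | 9 | B
After GROUP BY (2 rows):
orders.qty | max_yr
6 | 3
9 | 9
After ORDER BY (2 rows):
orders.qty | max_yr
6 | 3
9 | 9

== RESULT ==
orders.qty | max_yr
6 | 3
9 | 9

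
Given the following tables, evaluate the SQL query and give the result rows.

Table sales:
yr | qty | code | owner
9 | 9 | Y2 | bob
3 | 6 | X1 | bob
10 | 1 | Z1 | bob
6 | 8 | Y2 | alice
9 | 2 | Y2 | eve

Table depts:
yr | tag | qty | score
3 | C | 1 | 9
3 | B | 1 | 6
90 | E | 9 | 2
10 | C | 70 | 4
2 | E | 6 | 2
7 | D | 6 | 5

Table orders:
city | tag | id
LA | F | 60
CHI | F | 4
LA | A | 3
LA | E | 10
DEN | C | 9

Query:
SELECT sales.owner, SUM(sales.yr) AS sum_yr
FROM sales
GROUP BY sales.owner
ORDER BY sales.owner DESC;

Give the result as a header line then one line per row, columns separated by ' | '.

After GROUP BY (3 rows):
sales.owner | sum_yr
bob | 22
alice | 6
eve | 9
After ORDER BY (3 rows):
sales.owner | sum_yr
eve | 9
bob | 22
alice | 6

== RESULT ==
sales.owner | sum_yr
eve | 9
bob | 22
alice | 6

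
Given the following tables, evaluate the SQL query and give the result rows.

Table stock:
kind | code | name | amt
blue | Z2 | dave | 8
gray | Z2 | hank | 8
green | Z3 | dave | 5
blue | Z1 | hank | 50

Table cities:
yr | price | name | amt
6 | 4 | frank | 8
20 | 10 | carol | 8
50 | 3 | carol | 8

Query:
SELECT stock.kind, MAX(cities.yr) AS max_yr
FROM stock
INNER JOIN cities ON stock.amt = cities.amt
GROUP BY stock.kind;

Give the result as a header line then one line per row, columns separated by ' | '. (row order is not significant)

== RESULT ==
stock.kind | max_yr
blue | 50
gray | 50

Derivation:
After JOIN cities (6 rows):
stock.kind | stock.code | stock.name | stock.amt | cities.yr | cities.price | cities.name | cities.amt
blue | Z2 | dave | 8 | 6 | 4 | frank | 8
blue | Z2 | dave | 8 | 20 | 10 | carol | 8
blue | Z2 | dave | 8 | 50 | 3 | carol | 8
gray | Z2 | hank | 8 | 6 | 4 | frank | 8
gray | Z2 | hank | 8 | 20 | 10 | carol | 8
gray | Z2 | hank | 8 | 50 | 3 | carol | 8
After GROUP BY (2 rows):
stock.kind | max_yr
blue | 50
gray | 50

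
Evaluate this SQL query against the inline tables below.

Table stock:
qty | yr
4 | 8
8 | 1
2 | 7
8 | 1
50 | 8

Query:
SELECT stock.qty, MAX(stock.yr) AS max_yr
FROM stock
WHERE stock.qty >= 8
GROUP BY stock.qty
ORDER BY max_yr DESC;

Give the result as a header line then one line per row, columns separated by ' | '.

After WHERE (3 rows):
stock.qty | stock.yr
8 | 1
8 | 1
50 | 8
After GROUP BY (2 rows):
stock.qty | max_yr
8 | 1
50 | 8
After ORDER BY (2 rows):
stock.qty | max_yr
50 | 8
8 | 1

== RESULT ==
stock.qty | max_yr
50 | 8
8 | 1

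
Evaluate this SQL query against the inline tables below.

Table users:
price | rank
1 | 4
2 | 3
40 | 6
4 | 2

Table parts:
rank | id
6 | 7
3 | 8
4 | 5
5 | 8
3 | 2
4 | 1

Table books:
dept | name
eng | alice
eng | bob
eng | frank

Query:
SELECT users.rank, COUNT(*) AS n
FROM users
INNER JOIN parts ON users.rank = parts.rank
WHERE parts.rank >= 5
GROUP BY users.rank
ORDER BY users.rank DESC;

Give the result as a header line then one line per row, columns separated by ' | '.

== RESULT ==
users.rank | n
6 | 1

Derivation:
After JOIN parts (5 rows):
users.price | users.rank | parts.rank | parts.id
1 | 4 | 4 | 5
1 | 4 | 4 | 1
2 | 3 | 3 | 8
2 | 3 | 3 | 2
40 | 6 | 6 | 7
After WHERE (1 rows):
users.price | users.rank | parts.rank | parts.id
40 | 6 | 6 | 7
After GROUP BY (1 rows):
users.rank | n
6 | 1
After ORDER BY (1 rows):
users.rank | n
6 | 1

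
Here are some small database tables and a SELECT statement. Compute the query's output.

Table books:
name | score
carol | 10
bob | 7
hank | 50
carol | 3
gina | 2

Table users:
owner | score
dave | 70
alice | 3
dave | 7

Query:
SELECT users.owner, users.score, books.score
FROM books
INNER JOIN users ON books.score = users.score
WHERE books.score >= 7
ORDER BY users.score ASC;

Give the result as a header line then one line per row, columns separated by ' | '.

== RESULT ==
users.owner | users.score | books.score
dave | 7 | 7

Derivation:
After JOIN users (2 rows):
books.name | books.score | users.owner | users.score
bob | 7 | dave | 7
carol | 3 | alice | 3
After WHERE (1 rows):
books.name | books.score | users.owner | users.score
bob | 7 | dave | 7
After SELECT (1 rows):
users.owner | users.score | books.score
dave | 7 | 7
After ORDER BY (1 rows):
users.owner | users.score | books.score
dave | 7 | 7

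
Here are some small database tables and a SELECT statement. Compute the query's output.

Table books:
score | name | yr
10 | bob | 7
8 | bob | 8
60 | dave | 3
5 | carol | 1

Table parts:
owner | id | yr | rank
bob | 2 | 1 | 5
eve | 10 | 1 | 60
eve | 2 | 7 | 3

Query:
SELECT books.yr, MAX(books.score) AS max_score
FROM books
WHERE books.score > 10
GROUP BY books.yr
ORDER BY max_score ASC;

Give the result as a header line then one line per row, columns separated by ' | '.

After WHERE (1 rows):
books.score | books.name | books.yr
60 | dave | 3
After GROUP BY (1 rows):
books.yr | max_score
3 | 60
After ORDER BY (1 rows):
books.yr | max_score
3 | 60

== RESULT ==
books.yr | max_score
3 | 60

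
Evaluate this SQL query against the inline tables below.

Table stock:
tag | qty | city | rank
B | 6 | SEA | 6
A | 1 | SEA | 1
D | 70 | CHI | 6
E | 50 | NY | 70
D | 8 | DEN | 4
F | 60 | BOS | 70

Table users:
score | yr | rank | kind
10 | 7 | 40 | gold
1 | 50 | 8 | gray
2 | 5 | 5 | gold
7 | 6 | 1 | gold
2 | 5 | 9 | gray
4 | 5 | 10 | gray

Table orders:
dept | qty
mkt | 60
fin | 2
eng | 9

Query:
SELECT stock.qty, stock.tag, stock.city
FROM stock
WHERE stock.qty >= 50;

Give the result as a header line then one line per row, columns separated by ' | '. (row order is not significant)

After WHERE (3 rows):
stock.tag | stock.qty | stock.city | stock.rank
D | 70 | CHI | 6
E | 50 | NY | 70
F | 60 | BOS | 70
After SELECT (3 rows):
stock.qty | stock.tag | stock.city
70 | D | CHI
50 | E | NY
60 | F | BOS

== RESULT ==
stock.qty | stock.tag | stock.city
70 | D | CHI
50 | E | NY
60 | F | BOS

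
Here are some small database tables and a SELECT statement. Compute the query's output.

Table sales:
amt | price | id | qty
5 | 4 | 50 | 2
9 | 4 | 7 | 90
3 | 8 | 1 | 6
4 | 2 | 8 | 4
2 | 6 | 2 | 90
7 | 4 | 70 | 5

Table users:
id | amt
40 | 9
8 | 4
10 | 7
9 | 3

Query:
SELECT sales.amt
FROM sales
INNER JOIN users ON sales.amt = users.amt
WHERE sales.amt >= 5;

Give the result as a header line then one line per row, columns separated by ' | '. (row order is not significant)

== RESULT ==
sales.amt
9
7

Derivation:
After JOIN users (4 rows):
sales.amt | sales.price | sales.id | sales.qty | users.id | users.amt
9 | 4 | 7 | 90 | 40 | 9
3 | 8 | 1 | 6 | 9 | 3
4 | 2 | 8 | 4 | 8 | 4
7 | 4 | 70 | 5 | 10 | 7
After WHERE (2 rows):
sales.amt | sales.price | sales.id | sales.qty | users.id | users.amt
9 | 4 | 7 | 90 | 40 | 9
7 | 4 | 70 | 5 | 10 | 7
After SELECT (2 rows):
sales.amt
9
7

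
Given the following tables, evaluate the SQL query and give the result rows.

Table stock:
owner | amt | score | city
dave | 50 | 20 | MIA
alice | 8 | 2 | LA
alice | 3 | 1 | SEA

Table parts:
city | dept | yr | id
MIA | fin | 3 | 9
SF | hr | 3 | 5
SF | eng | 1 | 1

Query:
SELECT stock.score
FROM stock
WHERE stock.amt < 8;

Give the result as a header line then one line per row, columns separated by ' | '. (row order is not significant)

== RESULT ==
stock.score
1

Derivation:
After WHERE (1 rows):
stock.owner | stock.amt | stock.score | stock.city
alice | 3 | 1 | SEA
After SELECT (1 rows):
stock.score
1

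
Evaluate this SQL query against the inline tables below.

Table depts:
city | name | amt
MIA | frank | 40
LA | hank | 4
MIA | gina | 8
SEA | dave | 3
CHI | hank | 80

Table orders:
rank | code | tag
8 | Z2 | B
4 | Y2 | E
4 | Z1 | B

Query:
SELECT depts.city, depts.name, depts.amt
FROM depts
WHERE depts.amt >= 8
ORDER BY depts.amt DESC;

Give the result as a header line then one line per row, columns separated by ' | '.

== RESULT ==
depts.city | depts.name | depts.amt
CHI | hank | 80
MIA | frank | 40
MIA | gina | 8

Derivation:
After WHERE (3 rows):
depts.city | depts.name | depts.amt
MIA | frank | 40
MIA | gina | 8
CHI | hank | 80
After SELECT (3 rows):
depts.city | depts.name | depts.amt
MIA | frank | 40
MIA | gina | 8
CHI | hank | 80
After ORDER BY (3 rows):
depts.city | depts.name | depts.amt
CHI | hank | 80
MIA | frank | 40
MIA | gina | 8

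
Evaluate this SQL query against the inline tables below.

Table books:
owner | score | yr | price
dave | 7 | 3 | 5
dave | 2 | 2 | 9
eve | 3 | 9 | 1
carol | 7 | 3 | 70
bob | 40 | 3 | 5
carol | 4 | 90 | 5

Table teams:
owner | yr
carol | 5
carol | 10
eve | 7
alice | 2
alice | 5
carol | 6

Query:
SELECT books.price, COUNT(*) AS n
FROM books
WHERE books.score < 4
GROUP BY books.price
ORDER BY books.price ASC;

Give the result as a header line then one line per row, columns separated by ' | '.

== RESULT ==
books.price | n
1 | 1
9 | 1

Derivation:
After WHERE (2 rows):
books.owner | books.score | books.yr | books.price
dave | 2 | 2 | 9
eve | 3 | 9 | 1
After GROUP BY (2 rows):
books.price | n
9 | 1
1 | 1
After ORDER BY (2 rows):
books.price | n
1 | 1
9 | 1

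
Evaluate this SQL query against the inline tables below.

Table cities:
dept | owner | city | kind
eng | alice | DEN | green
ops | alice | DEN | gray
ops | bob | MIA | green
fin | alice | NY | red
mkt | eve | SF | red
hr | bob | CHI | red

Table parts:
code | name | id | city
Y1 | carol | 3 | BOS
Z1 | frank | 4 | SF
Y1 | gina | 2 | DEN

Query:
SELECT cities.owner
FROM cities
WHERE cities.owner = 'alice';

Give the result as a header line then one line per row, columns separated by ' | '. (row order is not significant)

After WHERE (3 rows):
cities.dept | cities.owner | cities.city | cities.kind
eng | alice | DEN | green
ops | alice | DEN | gray
fin | alice | NY | red
After SELECT (3 rows):
cities.owner
alice
alice
alice

== RESULT ==
cities.owner
alice
alice
alice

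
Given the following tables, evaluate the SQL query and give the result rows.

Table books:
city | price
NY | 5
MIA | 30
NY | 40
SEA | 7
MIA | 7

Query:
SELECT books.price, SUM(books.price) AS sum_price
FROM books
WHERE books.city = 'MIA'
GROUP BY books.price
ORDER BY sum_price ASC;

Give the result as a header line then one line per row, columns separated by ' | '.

== RESULT ==
books.price | sum_price
7 | 7
30 | 30

Derivation:
After WHERE (2 rows):
books.city | books.price
MIA | 30
MIA | 7
After GROUP BY (2 rows):
books.price | sum_price
30 | 30
7 | 7
After ORDER BY (2 rows):
books.price | sum_price
7 | 7
30 | 30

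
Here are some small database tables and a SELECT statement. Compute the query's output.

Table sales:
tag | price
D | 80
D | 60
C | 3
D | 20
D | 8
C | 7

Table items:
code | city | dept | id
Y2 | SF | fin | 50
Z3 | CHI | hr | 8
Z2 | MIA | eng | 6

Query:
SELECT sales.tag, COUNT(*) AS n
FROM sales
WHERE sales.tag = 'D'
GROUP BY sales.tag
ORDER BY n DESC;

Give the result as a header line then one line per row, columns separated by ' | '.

After WHERE (4 rows):
sales.tag | sales.price
D | 80
D | 60
D | 20
D | 8
After GROUP BY (1 rows):
sales.tag | n
D | 4
After ORDER BY (1 rows):
sales.tag | n
D | 4

== RESULT ==
sales.tag | n
D | 4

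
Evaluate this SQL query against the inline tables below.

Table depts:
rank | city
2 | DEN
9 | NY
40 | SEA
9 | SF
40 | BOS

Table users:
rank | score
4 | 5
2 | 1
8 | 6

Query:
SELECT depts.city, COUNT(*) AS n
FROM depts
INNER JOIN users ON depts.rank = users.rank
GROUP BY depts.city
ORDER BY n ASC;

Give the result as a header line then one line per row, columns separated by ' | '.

After JOIN users (1 rows):
depts.rank | depts.city | users.rank | users.score
2 | DEN | 2 | 1
After GROUP BY (1 rows):
depts.city | n
DEN | 1
After ORDER BY (1 rows):
depts.city | n
DEN | 1

== RESULT ==
depts.city | n
DEN | 1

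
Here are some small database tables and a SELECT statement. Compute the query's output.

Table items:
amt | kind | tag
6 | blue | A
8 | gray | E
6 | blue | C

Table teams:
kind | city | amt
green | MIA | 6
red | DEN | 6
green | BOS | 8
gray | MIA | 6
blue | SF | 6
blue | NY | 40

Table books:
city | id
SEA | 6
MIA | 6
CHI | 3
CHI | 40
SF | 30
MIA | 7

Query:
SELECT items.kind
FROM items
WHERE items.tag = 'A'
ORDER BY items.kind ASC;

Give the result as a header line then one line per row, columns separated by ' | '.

After WHERE (1 rows):
items.amt | items.kind | items.tag
6 | blue | A
After SELECT (1 rows):
items.kind
blue
After ORDER BY (1 rows):
items.kind
blue

== RESULT ==
items.kind
blue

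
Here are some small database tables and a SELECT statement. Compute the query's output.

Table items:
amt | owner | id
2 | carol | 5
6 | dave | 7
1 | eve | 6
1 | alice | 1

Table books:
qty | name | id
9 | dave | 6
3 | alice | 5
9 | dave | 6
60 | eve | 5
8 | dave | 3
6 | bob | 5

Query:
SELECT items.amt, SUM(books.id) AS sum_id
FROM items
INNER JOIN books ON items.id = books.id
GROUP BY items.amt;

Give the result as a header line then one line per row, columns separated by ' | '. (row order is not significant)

After JOIN books (5 rows):
items.amt | items.owner | items.id | books.qty | books.name | books.id
2 | carol | 5 | 3 | alice | 5
2 | carol | 5 | 60 | eve | 5
2 | carol | 5 | 6 | bob | 5
1 | eve | 6 | 9 | dave | 6
1 | eve | 6 | 9 | dave | 6
After GROUP BY (2 rows):
items.amt | sum_id
2 | 15
1 | 12

== RESULT ==
items.amt | sum_id
2 | 15
1 | 12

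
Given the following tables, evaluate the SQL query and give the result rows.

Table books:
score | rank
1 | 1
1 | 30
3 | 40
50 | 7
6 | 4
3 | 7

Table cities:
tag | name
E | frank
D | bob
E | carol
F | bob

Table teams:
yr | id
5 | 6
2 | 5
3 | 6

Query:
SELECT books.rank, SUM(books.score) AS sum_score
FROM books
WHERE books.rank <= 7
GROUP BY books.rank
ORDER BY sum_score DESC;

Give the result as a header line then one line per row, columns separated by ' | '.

== RESULT ==
books.rank | sum_score
7 | 53
4 | 6
1 | 1

Derivation:
After WHERE (4 rows):
books.score | books.rank
1 | 1
50 | 7
6 | 4
3 | 7
After GROUP BY (3 rows):
books.rank | sum_score
1 | 1
7 | 53
4 | 6
After ORDER BY (3 rows):
books.rank | sum_score
7 | 53
4 | 6
1 | 1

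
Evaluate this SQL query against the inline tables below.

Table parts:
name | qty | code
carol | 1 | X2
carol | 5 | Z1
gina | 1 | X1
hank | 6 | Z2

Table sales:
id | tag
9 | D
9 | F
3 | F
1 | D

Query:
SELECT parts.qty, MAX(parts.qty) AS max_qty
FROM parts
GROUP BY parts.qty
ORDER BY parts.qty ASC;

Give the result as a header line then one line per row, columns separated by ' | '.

After GROUP BY (3 rows):
parts.qty | max_qty
1 | 1
5 | 5
6 | 6
After ORDER BY (3 rows):
parts.qty | max_qty
1 | 1
5 | 5
6 | 6

== RESULT ==
parts.qty | max_qty
1 | 1
5 | 5
6 | 6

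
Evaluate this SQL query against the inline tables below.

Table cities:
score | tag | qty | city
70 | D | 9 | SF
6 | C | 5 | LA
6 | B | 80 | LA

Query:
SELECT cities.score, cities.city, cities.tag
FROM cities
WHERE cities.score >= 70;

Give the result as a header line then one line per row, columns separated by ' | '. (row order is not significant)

After WHERE (1 rows):
cities.score | cities.tag | cities.qty | cities.city
70 | D | 9 | SF
After SELECT (1 rows):
cities.score | cities.city | cities.tag
70 | SF | D

== RESULT ==
cities.score | cities.city | cities.tag
70 | SF | D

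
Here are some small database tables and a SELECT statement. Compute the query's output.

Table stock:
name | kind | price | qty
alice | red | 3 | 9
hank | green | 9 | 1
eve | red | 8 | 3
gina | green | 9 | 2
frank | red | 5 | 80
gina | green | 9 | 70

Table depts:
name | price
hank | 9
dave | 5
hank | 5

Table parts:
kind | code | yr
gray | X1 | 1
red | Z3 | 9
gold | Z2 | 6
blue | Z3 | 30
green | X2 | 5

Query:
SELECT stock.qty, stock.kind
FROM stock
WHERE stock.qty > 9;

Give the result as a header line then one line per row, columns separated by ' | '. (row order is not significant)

After WHERE (2 rows):
stock.name | stock.kind | stock.price | stock.qty
frank | red | 5 | 80
gina | green | 9 | 70
After SELECT (2 rows):
stock.qty | stock.kind
80 | red
70 | green

== RESULT ==
stock.qty | stock.kind
80 | red
70 | green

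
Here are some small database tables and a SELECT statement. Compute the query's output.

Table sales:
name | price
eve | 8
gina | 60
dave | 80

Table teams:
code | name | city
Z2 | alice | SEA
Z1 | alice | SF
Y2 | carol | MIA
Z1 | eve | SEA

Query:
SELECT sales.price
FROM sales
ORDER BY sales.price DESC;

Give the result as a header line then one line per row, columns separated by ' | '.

After SELECT (3 rows):
sales.price
8
60
80
After ORDER BY (3 rows):
sales.price
80
60
8

== RESULT ==
sales.price
80
60
8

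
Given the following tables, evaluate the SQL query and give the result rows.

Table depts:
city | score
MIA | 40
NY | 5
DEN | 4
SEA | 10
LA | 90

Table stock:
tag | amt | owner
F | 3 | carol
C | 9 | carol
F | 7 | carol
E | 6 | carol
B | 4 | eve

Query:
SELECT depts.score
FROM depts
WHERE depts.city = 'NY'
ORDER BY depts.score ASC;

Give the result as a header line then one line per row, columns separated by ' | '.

== RESULT ==
depts.score
5

Derivation:
After WHERE (1 rows):
depts.city | depts.score
NY | 5
After SELECT (1 rows):
depts.score
5
After ORDER BY (1 rows):
depts.score
5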